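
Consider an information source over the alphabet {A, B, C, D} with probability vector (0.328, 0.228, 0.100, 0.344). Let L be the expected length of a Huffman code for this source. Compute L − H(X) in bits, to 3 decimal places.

Entropy H = −Σ p log₂ p ≈ 1.8756 bits.
Huffman merges: 1/10+57/250→41/125; 41/125+41/125→82/125; 43/125+82/125→1. L = 248/125 ≈ 1.9840.
L − H = 1.9840 − 1.8756 = 0.108 bits.

0.108 bits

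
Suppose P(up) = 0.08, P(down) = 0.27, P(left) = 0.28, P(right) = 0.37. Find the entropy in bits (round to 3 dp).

1.846 bits

H = −Σ pᵢ log₂ pᵢ.
−0.08·log₂(0.08) = 0.2915
−0.27·log₂(0.27) = 0.5100
−0.28·log₂(0.28) = 0.5142
−0.37·log₂(0.37) = 0.5307
Sum ≈ 1.8465 → 1.846 bits.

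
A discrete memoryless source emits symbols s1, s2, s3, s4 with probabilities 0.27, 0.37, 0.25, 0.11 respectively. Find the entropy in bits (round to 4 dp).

H = −Σ pᵢ log₂ pᵢ.
−0.27·log₂(0.27) = 0.5100
−0.37·log₂(0.37) = 0.5307
−0.25·log₂(0.25) = 0.5000
−0.11·log₂(0.11) = 0.3503
Sum ≈ 1.8910 → 1.8910 bits.

1.8910 bits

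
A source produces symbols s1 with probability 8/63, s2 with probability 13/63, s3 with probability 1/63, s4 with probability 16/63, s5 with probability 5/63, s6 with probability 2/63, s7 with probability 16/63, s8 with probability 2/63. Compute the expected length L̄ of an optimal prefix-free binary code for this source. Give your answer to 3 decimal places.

2.571 bits/symbol

Repeatedly combine the two least-probable nodes; the expected code length is the sum of the merged weights.
merge 1/63 + 2/63 → 1/21
merge 2/63 + 1/21 → 5/63
merge 5/63 + 5/63 → 10/63
merge 8/63 + 10/63 → 2/7
merge 13/63 + 16/63 → 29/63
merge 16/63 + 2/7 → 34/63
merge 29/63 + 34/63 → 1
L = 1/21 + 5/63 + 10/63 + 2/7 + 29/63 + 34/63 + 1 = 18/7 ≈ 2.571 bits/symbol.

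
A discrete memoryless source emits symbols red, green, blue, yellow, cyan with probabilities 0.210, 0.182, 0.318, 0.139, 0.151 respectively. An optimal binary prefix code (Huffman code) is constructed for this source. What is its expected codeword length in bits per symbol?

Repeatedly combine the two least-probable nodes; the expected code length is the sum of the merged weights.
merge 139/1000 + 151/1000 → 29/100
merge 91/500 + 21/100 → 49/125
merge 29/100 + 159/500 → 76/125
merge 49/125 + 76/125 → 1
L = 29/100 + 49/125 + 76/125 + 1 = 229/100 = 2.29 bits/symbol.

2.29 bits/symbol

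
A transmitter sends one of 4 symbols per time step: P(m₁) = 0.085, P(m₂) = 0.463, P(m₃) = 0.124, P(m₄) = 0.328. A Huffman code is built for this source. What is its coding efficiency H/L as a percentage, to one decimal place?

98.4%

Entropy H = −Σ p log₂ p ≈ 1.7176 bits.
Huffman merges: 17/200+31/250→209/1000; 209/1000+41/125→537/1000; 463/1000+537/1000→1. L = 873/500 ≈ 1.7460.
Efficiency = H/L = 1.7176/1.7460 = 98.4%.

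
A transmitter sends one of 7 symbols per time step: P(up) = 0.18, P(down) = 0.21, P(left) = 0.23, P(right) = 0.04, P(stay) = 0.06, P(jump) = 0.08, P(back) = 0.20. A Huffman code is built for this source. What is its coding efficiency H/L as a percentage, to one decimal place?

Entropy H = −Σ p log₂ p ≈ 2.5910 bits.
Huffman merges: 1/25+3/50→1/10; 2/25+1/10→9/50; 9/50+9/50→9/25; 1/5+21/100→41/100; 23/100+9/25→59/100; 41/100+59/100→1. L = 66/25 ≈ 2.6400.
Efficiency = H/L = 2.5910/2.6400 = 98.1%.

98.1%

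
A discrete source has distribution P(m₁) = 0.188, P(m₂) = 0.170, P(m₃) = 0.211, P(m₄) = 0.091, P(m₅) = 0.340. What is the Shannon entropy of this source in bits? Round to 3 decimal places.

H = −Σ pᵢ log₂ pᵢ.
−0.188·log₂(0.188) = 0.4533
−0.170·log₂(0.170) = 0.4346
−0.211·log₂(0.211) = 0.4736
−0.091·log₂(0.091) = 0.3147
−0.340·log₂(0.340) = 0.5292
Sum ≈ 2.2054 → 2.205 bits.

2.205 bits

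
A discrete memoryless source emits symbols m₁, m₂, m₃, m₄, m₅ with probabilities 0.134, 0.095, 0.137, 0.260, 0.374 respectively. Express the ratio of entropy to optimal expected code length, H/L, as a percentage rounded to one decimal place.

96.4%

Entropy H = −Σ p log₂ p ≈ 2.1400 bits.
Huffman merges: 19/200+67/500→229/1000; 137/1000+229/1000→183/500; 13/50+183/500→313/500; 187/500+313/500→1. L = 2221/1000 ≈ 2.2210.
Efficiency = H/L = 2.1400/2.2210 = 96.4%.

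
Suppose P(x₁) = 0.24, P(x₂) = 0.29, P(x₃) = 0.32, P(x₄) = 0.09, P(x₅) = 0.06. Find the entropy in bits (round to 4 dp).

H = −Σ pᵢ log₂ pᵢ.
−0.24·log₂(0.24) = 0.4941
−0.29·log₂(0.29) = 0.5179
−0.32·log₂(0.32) = 0.5260
−0.09·log₂(0.09) = 0.3127
−0.06·log₂(0.06) = 0.2435
Sum ≈ 2.0943 → 2.0943 bits.

2.0943 bits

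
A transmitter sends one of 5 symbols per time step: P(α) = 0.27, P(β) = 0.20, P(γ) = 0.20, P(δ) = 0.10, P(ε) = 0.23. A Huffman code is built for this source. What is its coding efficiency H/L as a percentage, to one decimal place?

Entropy H = −Σ p log₂ p ≈ 2.2587 bits.
Huffman merges: 1/10+1/5→3/10; 1/5+23/100→43/100; 27/100+3/10→57/100; 43/100+57/100→1. L = 23/10 ≈ 2.3000.
Efficiency = H/L = 2.2587/2.3000 = 98.2%.

98.2%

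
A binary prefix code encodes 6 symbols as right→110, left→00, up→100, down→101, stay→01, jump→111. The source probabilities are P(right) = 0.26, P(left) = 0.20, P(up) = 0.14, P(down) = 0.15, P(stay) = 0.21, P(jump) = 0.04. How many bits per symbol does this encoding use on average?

L̄ = Σ pᵢ·ℓᵢ = 0.26·3 + 0.20·2 + 0.14·3 + 0.15·3 + 0.21·2 + 0.04·3 = 2.59 bits/symbol.

2.59 bits/symbol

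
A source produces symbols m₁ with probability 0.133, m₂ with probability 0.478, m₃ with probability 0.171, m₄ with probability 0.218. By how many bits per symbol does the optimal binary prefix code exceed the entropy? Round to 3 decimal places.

Entropy H = −Σ p log₂ p ≈ 1.8109 bits.
Huffman merges: 133/1000+171/1000→38/125; 109/500+38/125→261/500; 239/500+261/500→1. L = 913/500 ≈ 1.8260.
L − H = 1.8260 − 1.8109 = 0.015 bits.

0.015 bits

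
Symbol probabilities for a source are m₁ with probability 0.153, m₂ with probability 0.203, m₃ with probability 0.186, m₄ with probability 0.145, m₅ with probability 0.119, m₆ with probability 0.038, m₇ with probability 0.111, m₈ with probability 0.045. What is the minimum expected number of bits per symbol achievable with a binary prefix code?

Repeatedly combine the two least-probable nodes; the expected code length is the sum of the merged weights.
merge 19/500 + 9/200 → 83/1000
merge 83/1000 + 111/1000 → 97/500
merge 119/1000 + 29/200 → 33/125
merge 153/1000 + 93/500 → 339/1000
merge 97/500 + 203/1000 → 397/1000
merge 33/125 + 339/1000 → 603/1000
merge 397/1000 + 603/1000 → 1
L = 83/1000 + 97/500 + 33/125 + 339/1000 + 397/1000 + 603/1000 + 1 = 72/25 = 2.88 bits/symbol.

2.88 bits/symbol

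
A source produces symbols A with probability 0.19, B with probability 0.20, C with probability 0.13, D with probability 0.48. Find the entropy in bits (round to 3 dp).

H = −Σ pᵢ log₂ pᵢ.
−0.19·log₂(0.19) = 0.4552
−0.20·log₂(0.20) = 0.4644
−0.13·log₂(0.13) = 0.3826
−0.48·log₂(0.48) = 0.5083
Sum ≈ 1.8105 → 1.811 bits.

1.811 bits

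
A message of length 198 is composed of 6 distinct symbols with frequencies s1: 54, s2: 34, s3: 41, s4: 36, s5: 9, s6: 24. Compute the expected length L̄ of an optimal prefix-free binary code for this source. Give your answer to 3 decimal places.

2.505 bits/symbol

Probabilities are the counts divided by 198.
Repeatedly combine the two least-probable nodes; the expected code length is the sum of the merged weights.
merge 1/22 + 4/33 → 1/6
merge 1/6 + 17/99 → 67/198
merge 2/11 + 41/198 → 7/18
merge 3/11 + 67/198 → 11/18
merge 7/18 + 11/18 → 1
L = 1/6 + 67/198 + 7/18 + 11/18 + 1 = 248/99 ≈ 2.505 bits/symbol.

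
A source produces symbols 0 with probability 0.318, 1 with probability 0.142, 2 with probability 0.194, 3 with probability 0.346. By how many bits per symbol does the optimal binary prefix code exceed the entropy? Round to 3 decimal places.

0.076 bits

Entropy H = −Σ p log₂ p ≈ 1.9143 bits.
Huffman merges: 71/500+97/500→42/125; 159/500+42/125→327/500; 173/500+327/500→1. L = 199/100 ≈ 1.9900.
L − H = 1.9900 − 1.9143 = 0.076 bits.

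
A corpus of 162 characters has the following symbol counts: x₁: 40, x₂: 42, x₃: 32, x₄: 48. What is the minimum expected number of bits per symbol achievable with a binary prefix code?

2 bits/symbol

Probabilities are the counts divided by 162.
Repeatedly combine the two least-probable nodes; the expected code length is the sum of the merged weights.
merge 16/81 + 20/81 → 4/9
merge 7/27 + 8/27 → 5/9
merge 4/9 + 5/9 → 1
L = 4/9 + 5/9 + 1 = 2 bits/symbol.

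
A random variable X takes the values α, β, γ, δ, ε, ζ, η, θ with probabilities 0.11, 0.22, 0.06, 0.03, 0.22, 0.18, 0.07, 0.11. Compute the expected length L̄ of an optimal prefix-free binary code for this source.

2.81 bits/symbol

Repeatedly combine the two least-probable nodes; the expected code length is the sum of the merged weights.
merge 3/100 + 3/50 → 9/100
merge 7/100 + 9/100 → 4/25
merge 11/100 + 11/100 → 11/50
merge 4/25 + 9/50 → 17/50
merge 11/50 + 11/50 → 11/25
merge 11/50 + 17/50 → 14/25
merge 11/25 + 14/25 → 1
L = 9/100 + 4/25 + 11/50 + 17/50 + 11/25 + 14/25 + 1 = 281/100 = 2.81 bits/symbol.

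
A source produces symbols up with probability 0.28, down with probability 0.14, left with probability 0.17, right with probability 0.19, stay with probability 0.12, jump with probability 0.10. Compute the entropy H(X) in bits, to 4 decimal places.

2.5004 bits

H = −Σ pᵢ log₂ pᵢ.
−0.28·log₂(0.28) = 0.5142
−0.14·log₂(0.14) = 0.3971
−0.17·log₂(0.17) = 0.4346
−0.19·log₂(0.19) = 0.4552
−0.12·log₂(0.12) = 0.3671
−0.10·log₂(0.10) = 0.3322
Sum ≈ 2.5004 → 2.5004 bits.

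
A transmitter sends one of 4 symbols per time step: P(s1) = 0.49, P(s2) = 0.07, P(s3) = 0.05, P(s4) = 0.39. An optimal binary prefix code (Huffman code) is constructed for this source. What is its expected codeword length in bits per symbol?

Repeatedly combine the two least-probable nodes; the expected code length is the sum of the merged weights.
merge 1/20 + 7/100 → 3/25
merge 3/25 + 39/100 → 51/100
merge 49/100 + 51/100 → 1
L = 3/25 + 51/100 + 1 = 163/100 = 1.63 bits/symbol.

1.63 bits/symbol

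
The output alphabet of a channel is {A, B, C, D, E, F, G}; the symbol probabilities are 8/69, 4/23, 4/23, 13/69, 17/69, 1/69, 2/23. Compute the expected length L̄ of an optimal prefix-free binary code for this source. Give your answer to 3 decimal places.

2.667 bits/symbol

Repeatedly combine the two least-probable nodes; the expected code length is the sum of the merged weights.
merge 1/69 + 2/23 → 7/69
merge 7/69 + 8/69 → 5/23
merge 4/23 + 4/23 → 8/23
merge 13/69 + 5/23 → 28/69
merge 17/69 + 8/23 → 41/69
merge 28/69 + 41/69 → 1
L = 7/69 + 5/23 + 8/23 + 28/69 + 41/69 + 1 = 8/3 ≈ 2.667 bits/symbol.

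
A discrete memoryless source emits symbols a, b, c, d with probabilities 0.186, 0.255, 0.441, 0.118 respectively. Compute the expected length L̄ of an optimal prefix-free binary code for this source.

Repeatedly combine the two least-probable nodes; the expected code length is the sum of the merged weights.
merge 59/500 + 93/500 → 38/125
merge 51/200 + 38/125 → 559/1000
merge 441/1000 + 559/1000 → 1
L = 38/125 + 559/1000 + 1 = 1863/1000 = 1.863 bits/symbol.

1.863 bits/symbol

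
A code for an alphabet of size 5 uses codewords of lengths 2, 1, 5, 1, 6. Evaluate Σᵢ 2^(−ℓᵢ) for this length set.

1.296875

With common denominator 2^6 = 64: Σ 2^(−ℓᵢ) = 16/64 + 32/64 + 2/64 + 32/64 + 1/64 = 83/64 = 1.296875.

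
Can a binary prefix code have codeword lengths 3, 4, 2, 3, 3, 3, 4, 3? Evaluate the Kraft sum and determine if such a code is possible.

With common denominator 2^4 = 16: Σ 2^(−ℓᵢ) = 2/16 + 1/16 + 4/16 + 2/16 + 2/16 + 2/16 + 1/16 + 2/16 = 16/16 = 1.
Kraft's inequality requires Σ ≤ 1; here Σ = 1 ≤ 1, so such a prefix code exists.

1; yes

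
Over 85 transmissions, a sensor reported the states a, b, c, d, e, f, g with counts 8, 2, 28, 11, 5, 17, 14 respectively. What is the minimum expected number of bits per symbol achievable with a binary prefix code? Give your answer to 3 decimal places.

Probabilities are the counts divided by 85.
Repeatedly combine the two least-probable nodes; the expected code length is the sum of the merged weights.
merge 2/85 + 1/17 → 7/85
merge 7/85 + 8/85 → 3/17
merge 11/85 + 14/85 → 5/17
merge 3/17 + 1/5 → 32/85
merge 5/17 + 28/85 → 53/85
merge 32/85 + 53/85 → 1
L = 7/85 + 3/17 + 5/17 + 32/85 + 53/85 + 1 = 217/85 ≈ 2.553 bits/symbol.

2.553 bits/symbol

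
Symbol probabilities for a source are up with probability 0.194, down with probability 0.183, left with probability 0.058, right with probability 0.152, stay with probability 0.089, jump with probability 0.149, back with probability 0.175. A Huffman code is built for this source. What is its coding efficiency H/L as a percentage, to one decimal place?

Entropy H = −Σ p log₂ p ≈ 2.7186 bits.
Huffman merges: 29/500+89/1000→147/1000; 147/1000+149/1000→37/125; 19/125+7/40→327/1000; 183/1000+97/500→377/1000; 37/125+327/1000→623/1000; 377/1000+623/1000→1. L = 277/100 ≈ 2.7700.
Efficiency = H/L = 2.7186/2.7700 = 98.1%.

98.1%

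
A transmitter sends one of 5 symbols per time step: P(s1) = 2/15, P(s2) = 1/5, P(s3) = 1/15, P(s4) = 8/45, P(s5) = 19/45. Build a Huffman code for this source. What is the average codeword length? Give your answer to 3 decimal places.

Repeatedly combine the two least-probable nodes; the expected code length is the sum of the merged weights.
merge 1/15 + 2/15 → 1/5
merge 8/45 + 1/5 → 17/45
merge 1/5 + 17/45 → 26/45
merge 19/45 + 26/45 → 1
L = 1/5 + 17/45 + 26/45 + 1 = 97/45 ≈ 2.156 bits/symbol.

2.156 bits/symbol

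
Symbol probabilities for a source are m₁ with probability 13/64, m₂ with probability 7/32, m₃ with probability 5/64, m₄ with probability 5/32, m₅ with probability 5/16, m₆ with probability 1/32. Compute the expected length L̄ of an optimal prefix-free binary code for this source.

Repeatedly combine the two least-probable nodes; the expected code length is the sum of the merged weights.
merge 1/32 + 5/64 → 7/64
merge 7/64 + 5/32 → 17/64
merge 13/64 + 7/32 → 27/64
merge 17/64 + 5/16 → 37/64
merge 27/64 + 37/64 → 1
L = 7/64 + 17/64 + 27/64 + 37/64 + 1 = 19/8 = 2.375 bits/symbol.

2.375 bits/symbol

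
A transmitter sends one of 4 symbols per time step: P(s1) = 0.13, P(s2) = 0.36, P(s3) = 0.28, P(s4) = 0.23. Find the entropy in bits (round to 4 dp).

1.9151 bits

H = −Σ pᵢ log₂ pᵢ.
−0.13·log₂(0.13) = 0.3826
−0.36·log₂(0.36) = 0.5306
−0.28·log₂(0.28) = 0.5142
−0.23·log₂(0.23) = 0.4877
Sum ≈ 1.9151 → 1.9151 bits.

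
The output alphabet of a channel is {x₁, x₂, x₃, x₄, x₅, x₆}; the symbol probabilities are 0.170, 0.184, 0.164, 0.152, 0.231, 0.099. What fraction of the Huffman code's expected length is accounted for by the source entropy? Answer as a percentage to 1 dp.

Entropy H = −Σ p log₂ p ≈ 2.5435 bits.
Huffman merges: 99/1000+19/125→251/1000; 41/250+17/100→167/500; 23/125+231/1000→83/200; 251/1000+167/500→117/200; 83/200+117/200→1. L = 517/200 ≈ 2.5850.
Efficiency = H/L = 2.5435/2.5850 = 98.4%.

98.4%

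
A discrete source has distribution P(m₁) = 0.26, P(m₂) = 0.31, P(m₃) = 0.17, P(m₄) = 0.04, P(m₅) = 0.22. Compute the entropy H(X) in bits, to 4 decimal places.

2.1300 bits

H = −Σ pᵢ log₂ pᵢ.
−0.26·log₂(0.26) = 0.5053
−0.31·log₂(0.31) = 0.5238
−0.17·log₂(0.17) = 0.4346
−0.04·log₂(0.04) = 0.1858
−0.22·log₂(0.22) = 0.4806
Sum ≈ 2.1300 → 2.1300 bits.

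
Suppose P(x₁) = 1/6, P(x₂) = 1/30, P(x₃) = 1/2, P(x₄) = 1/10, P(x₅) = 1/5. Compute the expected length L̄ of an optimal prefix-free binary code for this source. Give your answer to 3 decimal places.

1.933 bits/symbol

Repeatedly combine the two least-probable nodes; the expected code length is the sum of the merged weights.
merge 1/30 + 1/10 → 2/15
merge 2/15 + 1/6 → 3/10
merge 1/5 + 3/10 → 1/2
merge 1/2 + 1/2 → 1
L = 2/15 + 3/10 + 1/2 + 1 = 29/15 ≈ 1.933 bits/symbol.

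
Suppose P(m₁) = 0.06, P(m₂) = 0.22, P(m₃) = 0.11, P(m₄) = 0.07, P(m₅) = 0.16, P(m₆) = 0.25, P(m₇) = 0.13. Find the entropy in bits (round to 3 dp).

H = −Σ pᵢ log₂ pᵢ.
−0.06·log₂(0.06) = 0.2435
−0.22·log₂(0.22) = 0.4806
−0.11·log₂(0.11) = 0.3503
−0.07·log₂(0.07) = 0.2686
−0.16·log₂(0.16) = 0.4230
−0.25·log₂(0.25) = 0.5000
−0.13·log₂(0.13) = 0.3826
Sum ≈ 2.6486 → 2.649 bits.

2.649 bits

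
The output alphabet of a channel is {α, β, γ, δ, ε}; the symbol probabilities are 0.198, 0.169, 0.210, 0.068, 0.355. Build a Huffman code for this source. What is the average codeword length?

2.237 bits/symbol

Repeatedly combine the two least-probable nodes; the expected code length is the sum of the merged weights.
merge 17/250 + 169/1000 → 237/1000
merge 99/500 + 21/100 → 51/125
merge 237/1000 + 71/200 → 74/125
merge 51/125 + 74/125 → 1
L = 237/1000 + 51/125 + 74/125 + 1 = 2237/1000 = 2.237 bits/symbol.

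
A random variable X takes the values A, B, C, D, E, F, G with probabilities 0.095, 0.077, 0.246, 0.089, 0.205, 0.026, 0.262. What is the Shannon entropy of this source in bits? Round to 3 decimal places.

H = −Σ pᵢ log₂ pᵢ.
−0.095·log₂(0.095) = 0.3226
−0.077·log₂(0.077) = 0.2848
−0.246·log₂(0.246) = 0.4977
−0.089·log₂(0.089) = 0.3106
−0.205·log₂(0.205) = 0.4687
−0.026·log₂(0.026) = 0.1369
−0.262·log₂(0.262) = 0.5063
Sum ≈ 2.5276 → 2.528 bits.

2.528 bits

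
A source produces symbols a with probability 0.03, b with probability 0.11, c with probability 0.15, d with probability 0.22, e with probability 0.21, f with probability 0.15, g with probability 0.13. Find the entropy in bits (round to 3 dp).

H = −Σ pᵢ log₂ pᵢ.
−0.03·log₂(0.03) = 0.1518
−0.11·log₂(0.11) = 0.3503
−0.15·log₂(0.15) = 0.4105
−0.22·log₂(0.22) = 0.4806
−0.21·log₂(0.21) = 0.4728
−0.15·log₂(0.15) = 0.4105
−0.13·log₂(0.13) = 0.3826
Sum ≈ 2.6592 → 2.659 bits.

2.659 bits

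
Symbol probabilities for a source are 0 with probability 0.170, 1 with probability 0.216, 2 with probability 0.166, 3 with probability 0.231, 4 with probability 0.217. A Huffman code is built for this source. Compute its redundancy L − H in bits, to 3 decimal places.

0.027 bits

Entropy H = −Σ p log₂ p ≈ 2.3089 bits.
Huffman merges: 83/500+17/100→42/125; 27/125+217/1000→433/1000; 231/1000+42/125→567/1000; 433/1000+567/1000→1. L = 292/125 ≈ 2.3360.
L − H = 2.3360 − 2.3089 = 0.027 bits.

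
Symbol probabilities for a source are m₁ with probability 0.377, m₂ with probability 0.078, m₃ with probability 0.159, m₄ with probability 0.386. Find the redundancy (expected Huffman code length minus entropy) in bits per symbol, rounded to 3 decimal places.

Entropy H = −Σ p log₂ p ≈ 1.7696 bits.
Huffman merges: 39/500+159/1000→237/1000; 237/1000+377/1000→307/500; 193/500+307/500→1. L = 1851/1000 ≈ 1.8510.
L − H = 1.8510 − 1.7696 = 0.081 bits.

0.081 bits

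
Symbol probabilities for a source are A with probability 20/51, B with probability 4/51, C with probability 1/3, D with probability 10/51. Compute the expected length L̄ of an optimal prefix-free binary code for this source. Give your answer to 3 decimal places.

Repeatedly combine the two least-probable nodes; the expected code length is the sum of the merged weights.
merge 4/51 + 10/51 → 14/51
merge 14/51 + 1/3 → 31/51
merge 20/51 + 31/51 → 1
L = 14/51 + 31/51 + 1 = 32/17 ≈ 1.882 bits/symbol.

1.882 bits/symbol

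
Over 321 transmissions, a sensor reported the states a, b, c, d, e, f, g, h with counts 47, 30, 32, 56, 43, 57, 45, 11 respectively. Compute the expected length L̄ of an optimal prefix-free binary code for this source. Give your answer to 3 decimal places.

2.950 bits/symbol

Probabilities are the counts divided by 321.
Repeatedly combine the two least-probable nodes; the expected code length is the sum of the merged weights.
merge 11/321 + 10/107 → 41/321
merge 32/321 + 41/321 → 73/321
merge 43/321 + 15/107 → 88/321
merge 47/321 + 56/321 → 103/321
merge 19/107 + 73/321 → 130/321
merge 88/321 + 103/321 → 191/321
merge 130/321 + 191/321 → 1
L = 41/321 + 73/321 + 88/321 + 103/321 + 130/321 + 191/321 + 1 = 947/321 ≈ 2.950 bits/symbol.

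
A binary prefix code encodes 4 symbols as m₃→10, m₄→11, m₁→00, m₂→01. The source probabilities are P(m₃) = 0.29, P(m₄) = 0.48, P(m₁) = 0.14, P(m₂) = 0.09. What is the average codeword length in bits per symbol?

L̄ = Σ pᵢ·ℓᵢ = 0.29·2 + 0.48·2 + 0.14·2 + 0.09·2 = 2 bits/symbol.

2 bits/symbol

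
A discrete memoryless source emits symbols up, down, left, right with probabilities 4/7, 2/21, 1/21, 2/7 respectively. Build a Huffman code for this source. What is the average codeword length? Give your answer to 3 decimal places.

Repeatedly combine the two least-probable nodes; the expected code length is the sum of the merged weights.
merge 1/21 + 2/21 → 1/7
merge 1/7 + 2/7 → 3/7
merge 3/7 + 4/7 → 1
L = 1/7 + 3/7 + 1 = 11/7 ≈ 1.571 bits/symbol.

1.571 bits/symbol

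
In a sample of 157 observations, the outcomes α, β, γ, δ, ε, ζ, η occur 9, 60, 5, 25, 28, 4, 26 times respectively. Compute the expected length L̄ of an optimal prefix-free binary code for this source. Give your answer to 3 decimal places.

Probabilities are the counts divided by 157.
Repeatedly combine the two least-probable nodes; the expected code length is the sum of the merged weights.
merge 4/157 + 5/157 → 9/157
merge 9/157 + 9/157 → 18/157
merge 18/157 + 25/157 → 43/157
merge 26/157 + 28/157 → 54/157
merge 43/157 + 54/157 → 97/157
merge 60/157 + 97/157 → 1
L = 9/157 + 18/157 + 43/157 + 54/157 + 97/157 + 1 = 378/157 ≈ 2.408 bits/symbol.

2.408 bits/symbol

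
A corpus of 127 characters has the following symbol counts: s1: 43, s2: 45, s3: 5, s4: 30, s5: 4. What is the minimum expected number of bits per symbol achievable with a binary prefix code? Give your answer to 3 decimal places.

2.024 bits/symbol

Probabilities are the counts divided by 127.
Repeatedly combine the two least-probable nodes; the expected code length is the sum of the merged weights.
merge 4/127 + 5/127 → 9/127
merge 9/127 + 30/127 → 39/127
merge 39/127 + 43/127 → 82/127
merge 45/127 + 82/127 → 1
L = 9/127 + 39/127 + 82/127 + 1 = 257/127 ≈ 2.024 bits/symbol.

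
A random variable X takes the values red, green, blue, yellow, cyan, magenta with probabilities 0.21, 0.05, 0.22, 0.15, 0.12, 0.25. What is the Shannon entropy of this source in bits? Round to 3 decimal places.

H = −Σ pᵢ log₂ pᵢ.
−0.21·log₂(0.21) = 0.4728
−0.05·log₂(0.05) = 0.2161
−0.22·log₂(0.22) = 0.4806
−0.15·log₂(0.15) = 0.4105
−0.12·log₂(0.12) = 0.3671
−0.25·log₂(0.25) = 0.5000
Sum ≈ 2.4471 → 2.447 bits.

2.447 bits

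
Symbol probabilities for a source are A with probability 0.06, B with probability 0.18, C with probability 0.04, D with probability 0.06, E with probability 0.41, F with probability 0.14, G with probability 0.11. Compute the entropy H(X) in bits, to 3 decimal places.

H = −Σ pᵢ log₂ pᵢ.
−0.06·log₂(0.06) = 0.2435
−0.18·log₂(0.18) = 0.4453
−0.04·log₂(0.04) = 0.1858
−0.06·log₂(0.06) = 0.2435
−0.41·log₂(0.41) = 0.5274
−0.14·log₂(0.14) = 0.3971
−0.11·log₂(0.11) = 0.3503
Sum ≈ 2.3929 → 2.393 bits.

2.393 bits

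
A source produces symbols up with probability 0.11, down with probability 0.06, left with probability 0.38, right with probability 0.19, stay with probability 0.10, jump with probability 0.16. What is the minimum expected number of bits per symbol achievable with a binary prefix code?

2.4 bits/symbol

Repeatedly combine the two least-probable nodes; the expected code length is the sum of the merged weights.
merge 3/50 + 1/10 → 4/25
merge 11/100 + 4/25 → 27/100
merge 4/25 + 19/100 → 7/20
merge 27/100 + 7/20 → 31/50
merge 19/50 + 31/50 → 1
L = 4/25 + 27/100 + 7/20 + 31/50 + 1 = 12/5 = 2.4 bits/symbol.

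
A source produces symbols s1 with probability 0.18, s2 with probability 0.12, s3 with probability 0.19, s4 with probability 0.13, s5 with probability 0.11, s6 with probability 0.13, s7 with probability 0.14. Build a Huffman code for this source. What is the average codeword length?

Repeatedly combine the two least-probable nodes; the expected code length is the sum of the merged weights.
merge 11/100 + 3/25 → 23/100
merge 13/100 + 13/100 → 13/50
merge 7/50 + 9/50 → 8/25
merge 19/100 + 23/100 → 21/50
merge 13/50 + 8/25 → 29/50
merge 21/50 + 29/50 → 1
L = 23/100 + 13/50 + 8/25 + 21/50 + 29/50 + 1 = 281/100 = 2.81 bits/symbol.

2.81 bits/symbol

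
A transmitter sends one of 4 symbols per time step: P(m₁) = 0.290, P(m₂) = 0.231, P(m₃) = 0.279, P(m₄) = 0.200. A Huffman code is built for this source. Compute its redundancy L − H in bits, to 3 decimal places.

0.016 bits

Entropy H = −Σ p log₂ p ≈ 1.9845 bits.
Huffman merges: 1/5+231/1000→431/1000; 279/1000+29/100→569/1000; 431/1000+569/1000→1. L = 2 ≈ 2.0000.
L − H = 2.0000 − 1.9845 = 0.016 bits.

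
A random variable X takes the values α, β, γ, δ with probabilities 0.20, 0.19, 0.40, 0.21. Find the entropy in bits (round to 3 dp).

H = −Σ pᵢ log₂ pᵢ.
−0.20·log₂(0.20) = 0.4644
−0.19·log₂(0.19) = 0.4552
−0.40·log₂(0.40) = 0.5288
−0.21·log₂(0.21) = 0.4728
Sum ≈ 1.9212 → 1.921 bits.

1.921 bits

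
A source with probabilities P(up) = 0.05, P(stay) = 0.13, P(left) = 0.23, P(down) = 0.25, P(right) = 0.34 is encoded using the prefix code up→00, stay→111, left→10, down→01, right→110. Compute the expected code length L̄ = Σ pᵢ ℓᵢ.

L̄ = Σ pᵢ·ℓᵢ = 0.05·2 + 0.13·3 + 0.23·2 + 0.25·2 + 0.34·3 = 2.47 bits/symbol.

2.47 bits/symbol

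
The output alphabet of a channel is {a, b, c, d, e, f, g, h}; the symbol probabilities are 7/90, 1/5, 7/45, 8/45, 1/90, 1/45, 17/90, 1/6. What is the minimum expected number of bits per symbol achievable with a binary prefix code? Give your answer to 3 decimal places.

Repeatedly combine the two least-probable nodes; the expected code length is the sum of the merged weights.
merge 1/90 + 1/45 → 1/30
merge 1/30 + 7/90 → 1/9
merge 1/9 + 7/45 → 4/15
merge 1/6 + 8/45 → 31/90
merge 17/90 + 1/5 → 7/18
merge 4/15 + 31/90 → 11/18
merge 7/18 + 11/18 → 1
L = 1/30 + 1/9 + 4/15 + 31/90 + 7/18 + 11/18 + 1 = 124/45 ≈ 2.756 bits/symbol.

2.756 bits/symbol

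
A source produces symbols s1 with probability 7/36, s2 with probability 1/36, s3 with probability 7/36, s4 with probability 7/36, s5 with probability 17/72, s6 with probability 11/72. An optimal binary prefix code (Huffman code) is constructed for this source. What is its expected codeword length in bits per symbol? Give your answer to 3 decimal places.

Repeatedly combine the two least-probable nodes; the expected code length is the sum of the merged weights.
merge 1/36 + 11/72 → 13/72
merge 13/72 + 7/36 → 3/8
merge 7/36 + 7/36 → 7/18
merge 17/72 + 3/8 → 11/18
merge 7/18 + 11/18 → 1
L = 13/72 + 3/8 + 7/18 + 11/18 + 1 = 23/9 ≈ 2.556 bits/symbol.

2.556 bits/symbol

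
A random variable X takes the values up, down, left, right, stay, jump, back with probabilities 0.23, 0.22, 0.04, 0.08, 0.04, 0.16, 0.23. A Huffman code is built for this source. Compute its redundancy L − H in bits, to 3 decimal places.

Entropy H = −Σ p log₂ p ≈ 2.5419 bits.
Huffman merges: 1/25+1/25→2/25; 2/25+2/25→4/25; 4/25+4/25→8/25; 11/50+23/100→9/20; 23/100+8/25→11/20; 9/20+11/20→1. L = 64/25 ≈ 2.5600.
L − H = 2.5600 − 2.5419 = 0.018 bits.

0.018 bits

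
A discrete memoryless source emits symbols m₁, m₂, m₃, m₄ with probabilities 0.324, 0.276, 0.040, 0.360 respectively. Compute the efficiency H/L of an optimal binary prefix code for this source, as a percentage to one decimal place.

Entropy H = −Σ p log₂ p ≈ 1.7558 bits.
Huffman merges: 1/25+69/250→79/250; 79/250+81/250→16/25; 9/25+16/25→1. L = 489/250 ≈ 1.9560.
Efficiency = H/L = 1.7558/1.9560 = 89.8%.

89.8%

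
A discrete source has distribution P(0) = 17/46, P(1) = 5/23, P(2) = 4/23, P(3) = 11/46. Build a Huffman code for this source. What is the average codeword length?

Repeatedly combine the two least-probable nodes; the expected code length is the sum of the merged weights.
merge 4/23 + 5/23 → 9/23
merge 11/46 + 17/46 → 14/23
merge 9/23 + 14/23 → 1
L = 9/23 + 14/23 + 1 = 2 bits/symbol.

2 bits/symbol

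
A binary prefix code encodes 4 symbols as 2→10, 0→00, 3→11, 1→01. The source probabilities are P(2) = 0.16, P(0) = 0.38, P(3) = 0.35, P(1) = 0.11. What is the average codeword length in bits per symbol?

2 bits/symbol

L̄ = Σ pᵢ·ℓᵢ = 0.16·2 + 0.38·2 + 0.35·2 + 0.11·2 = 2 bits/symbol.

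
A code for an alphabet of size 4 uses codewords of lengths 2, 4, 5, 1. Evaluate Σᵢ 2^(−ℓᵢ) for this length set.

With common denominator 2^5 = 32: Σ 2^(−ℓᵢ) = 8/32 + 2/32 + 1/32 + 16/32 = 27/32 = 0.84375.

0.84375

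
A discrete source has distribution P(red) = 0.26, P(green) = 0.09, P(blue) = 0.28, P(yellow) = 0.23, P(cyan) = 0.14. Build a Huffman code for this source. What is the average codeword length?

2.23 bits/symbol

Repeatedly combine the two least-probable nodes; the expected code length is the sum of the merged weights.
merge 9/100 + 7/50 → 23/100
merge 23/100 + 23/100 → 23/50
merge 13/50 + 7/25 → 27/50
merge 23/50 + 27/50 → 1
L = 23/100 + 23/50 + 27/50 + 1 = 223/100 = 2.23 bits/symbol.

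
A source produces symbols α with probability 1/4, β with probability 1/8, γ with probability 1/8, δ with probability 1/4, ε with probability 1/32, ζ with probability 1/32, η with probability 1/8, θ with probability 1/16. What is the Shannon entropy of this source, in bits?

Each probability is a power of 1/2, so log₂(1/p) is an integer.
H = Σ p·log₂(1/p) = 1/4·2 + 1/8·3 + 1/8·3 + 1/4·2 + 1/32·5 + 1/32·5 + 1/8·3 + 1/16·4 = 2.6875 bits.

2.6875 bits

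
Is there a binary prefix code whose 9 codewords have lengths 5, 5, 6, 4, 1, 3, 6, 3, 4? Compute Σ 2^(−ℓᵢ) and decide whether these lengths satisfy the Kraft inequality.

0.96875; yes

With common denominator 2^6 = 64: Σ 2^(−ℓᵢ) = 2/64 + 2/64 + 1/64 + 4/64 + 32/64 + 8/64 + 1/64 + 8/64 + 4/64 = 62/64 = 0.96875.
Kraft's inequality requires Σ ≤ 1; here Σ = 0.96875 ≤ 1, so such a prefix code exists.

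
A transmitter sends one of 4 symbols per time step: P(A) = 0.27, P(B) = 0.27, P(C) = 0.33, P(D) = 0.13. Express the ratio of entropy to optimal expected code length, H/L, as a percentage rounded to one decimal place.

Entropy H = −Σ p log₂ p ≈ 1.9305 bits.
Huffman merges: 13/100+27/100→2/5; 27/100+33/100→3/5; 2/5+3/5→1. L = 2 ≈ 2.0000.
Efficiency = H/L = 1.9305/2.0000 = 96.5%.

96.5%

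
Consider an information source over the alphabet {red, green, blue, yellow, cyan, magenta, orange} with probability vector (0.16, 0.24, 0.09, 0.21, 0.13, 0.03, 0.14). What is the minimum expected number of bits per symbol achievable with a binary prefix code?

2.67 bits/symbol

Repeatedly combine the two least-probable nodes; the expected code length is the sum of the merged weights.
merge 3/100 + 9/100 → 3/25
merge 3/25 + 13/100 → 1/4
merge 7/50 + 4/25 → 3/10
merge 21/100 + 6/25 → 9/20
merge 1/4 + 3/10 → 11/20
merge 9/20 + 11/20 → 1
L = 3/25 + 1/4 + 3/10 + 9/20 + 11/20 + 1 = 267/100 = 2.67 bits/symbol.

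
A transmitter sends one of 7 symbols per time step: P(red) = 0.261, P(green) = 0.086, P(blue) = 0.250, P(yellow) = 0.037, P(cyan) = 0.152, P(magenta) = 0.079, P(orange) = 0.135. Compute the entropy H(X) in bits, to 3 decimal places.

2.579 bits

H = −Σ pᵢ log₂ pᵢ.
−0.261·log₂(0.261) = 0.5058
−0.086·log₂(0.086) = 0.3044
−0.250·log₂(0.250) = 0.5000
−0.037·log₂(0.037) = 0.1760
−0.152·log₂(0.152) = 0.4131
−0.079·log₂(0.079) = 0.2893
−0.135·log₂(0.135) = 0.3900
Sum ≈ 2.5786 → 2.579 bits.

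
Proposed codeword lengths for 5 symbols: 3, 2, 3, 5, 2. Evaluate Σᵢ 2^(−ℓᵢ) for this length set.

0.78125

With common denominator 2^5 = 32: Σ 2^(−ℓᵢ) = 4/32 + 8/32 + 4/32 + 1/32 + 8/32 = 25/32 = 0.78125.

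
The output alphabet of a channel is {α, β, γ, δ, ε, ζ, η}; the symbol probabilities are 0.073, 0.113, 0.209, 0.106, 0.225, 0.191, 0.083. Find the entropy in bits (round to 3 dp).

2.685 bits

H = −Σ pᵢ log₂ pᵢ.
−0.073·log₂(0.073) = 0.2756
−0.113·log₂(0.113) = 0.3555
−0.209·log₂(0.209) = 0.4720
−0.106·log₂(0.106) = 0.3432
−0.225·log₂(0.225) = 0.4842
−0.191·log₂(0.191) = 0.4562
−0.083·log₂(0.083) = 0.2980
Sum ≈ 2.6847 → 2.685 bits.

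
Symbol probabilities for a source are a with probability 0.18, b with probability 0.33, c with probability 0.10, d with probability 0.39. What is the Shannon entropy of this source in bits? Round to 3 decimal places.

1.835 bits

H = −Σ pᵢ log₂ pᵢ.
−0.18·log₂(0.18) = 0.4453
−0.33·log₂(0.33) = 0.5278
−0.10·log₂(0.10) = 0.3322
−0.39·log₂(0.39) = 0.5298
Sum ≈ 1.8351 → 1.835 bits.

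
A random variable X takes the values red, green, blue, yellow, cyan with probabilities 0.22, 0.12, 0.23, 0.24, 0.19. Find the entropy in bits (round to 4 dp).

H = −Σ pᵢ log₂ pᵢ.
−0.22·log₂(0.22) = 0.4806
−0.12·log₂(0.12) = 0.3671
−0.23·log₂(0.23) = 0.4877
−0.24·log₂(0.24) = 0.4941
−0.19·log₂(0.19) = 0.4552
Sum ≈ 2.2847 → 2.2847 bits.

2.2847 bits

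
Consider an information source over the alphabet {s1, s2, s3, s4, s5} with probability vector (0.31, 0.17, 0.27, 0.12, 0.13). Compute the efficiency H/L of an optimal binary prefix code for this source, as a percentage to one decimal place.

Entropy H = −Σ p log₂ p ≈ 2.2181 bits.
Huffman merges: 3/25+13/100→1/4; 17/100+1/4→21/50; 27/100+31/100→29/50; 21/50+29/50→1. L = 9/4 ≈ 2.2500.
Efficiency = H/L = 2.2181/2.2500 = 98.6%.

98.6%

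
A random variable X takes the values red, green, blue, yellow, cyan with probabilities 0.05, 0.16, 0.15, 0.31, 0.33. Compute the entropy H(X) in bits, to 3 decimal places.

2.101 bits

H = −Σ pᵢ log₂ pᵢ.
−0.05·log₂(0.05) = 0.2161
−0.16·log₂(0.16) = 0.4230
−0.15·log₂(0.15) = 0.4105
−0.31·log₂(0.31) = 0.5238
−0.33·log₂(0.33) = 0.5278
Sum ≈ 2.1013 → 2.101 bits.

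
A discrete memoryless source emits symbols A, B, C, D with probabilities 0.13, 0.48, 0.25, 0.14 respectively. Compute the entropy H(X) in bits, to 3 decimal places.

H = −Σ pᵢ log₂ pᵢ.
−0.13·log₂(0.13) = 0.3826
−0.48·log₂(0.48) = 0.5083
−0.25·log₂(0.25) = 0.5000
−0.14·log₂(0.14) = 0.3971
Sum ≈ 1.7880 → 1.788 bits.

1.788 bits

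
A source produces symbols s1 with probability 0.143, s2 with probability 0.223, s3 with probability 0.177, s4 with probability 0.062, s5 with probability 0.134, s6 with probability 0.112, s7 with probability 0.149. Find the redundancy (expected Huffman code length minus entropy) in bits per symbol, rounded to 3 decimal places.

Entropy H = −Σ p log₂ p ≈ 2.7265 bits.
Huffman merges: 31/500+14/125→87/500; 67/500+143/1000→277/1000; 149/1000+87/500→323/1000; 177/1000+223/1000→2/5; 277/1000+323/1000→3/5; 2/5+3/5→1. L = 1387/500 ≈ 2.7740.
L − H = 2.7740 − 2.7265 = 0.048 bits.

0.048 bits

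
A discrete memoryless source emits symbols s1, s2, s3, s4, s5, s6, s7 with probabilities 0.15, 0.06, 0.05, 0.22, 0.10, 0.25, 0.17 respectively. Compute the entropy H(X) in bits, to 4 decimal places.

H = −Σ pᵢ log₂ pᵢ.
−0.15·log₂(0.15) = 0.4105
−0.06·log₂(0.06) = 0.2435
−0.05·log₂(0.05) = 0.2161
−0.22·log₂(0.22) = 0.4806
−0.10·log₂(0.10) = 0.3322
−0.25·log₂(0.25) = 0.5000
−0.17·log₂(0.17) = 0.4346
Sum ≈ 2.6175 → 2.6175 bits.

2.6175 bits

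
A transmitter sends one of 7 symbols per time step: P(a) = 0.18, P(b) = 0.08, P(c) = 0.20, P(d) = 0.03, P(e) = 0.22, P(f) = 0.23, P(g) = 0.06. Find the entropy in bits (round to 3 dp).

2.565 bits

H = −Σ pᵢ log₂ pᵢ.
−0.18·log₂(0.18) = 0.4453
−0.08·log₂(0.08) = 0.2915
−0.20·log₂(0.20) = 0.4644
−0.03·log₂(0.03) = 0.1518
−0.22·log₂(0.22) = 0.4806
−0.23·log₂(0.23) = 0.4877
−0.06·log₂(0.06) = 0.2435
Sum ≈ 2.5647 → 2.565 bits.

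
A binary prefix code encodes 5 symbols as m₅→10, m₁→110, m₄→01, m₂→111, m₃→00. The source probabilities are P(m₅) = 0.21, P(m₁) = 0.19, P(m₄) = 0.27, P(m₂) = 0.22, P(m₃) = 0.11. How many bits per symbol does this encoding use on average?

2.41 bits/symbol

L̄ = Σ pᵢ·ℓᵢ = 0.21·2 + 0.19·3 + 0.27·2 + 0.22·3 + 0.11·2 = 2.41 bits/symbol.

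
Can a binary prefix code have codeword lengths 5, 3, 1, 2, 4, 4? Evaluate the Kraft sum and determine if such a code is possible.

With common denominator 2^5 = 32: Σ 2^(−ℓᵢ) = 1/32 + 4/32 + 16/32 + 8/32 + 2/32 + 2/32 = 33/32 = 1.03125.
Kraft's inequality requires Σ ≤ 1; here Σ = 1.03125 > 1, so no such prefix code exists.

1.03125; no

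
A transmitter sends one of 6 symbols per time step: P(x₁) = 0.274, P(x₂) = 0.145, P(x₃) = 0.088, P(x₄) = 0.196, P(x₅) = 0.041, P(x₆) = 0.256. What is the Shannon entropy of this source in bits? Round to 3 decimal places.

2.377 bits

H = −Σ pᵢ log₂ pᵢ.
−0.274·log₂(0.274) = 0.5118
−0.145·log₂(0.145) = 0.4040
−0.088·log₂(0.088) = 0.3086
−0.196·log₂(0.196) = 0.4608
−0.041·log₂(0.041) = 0.1889
−0.256·log₂(0.256) = 0.5032
Sum ≈ 2.3773 → 2.377 bits.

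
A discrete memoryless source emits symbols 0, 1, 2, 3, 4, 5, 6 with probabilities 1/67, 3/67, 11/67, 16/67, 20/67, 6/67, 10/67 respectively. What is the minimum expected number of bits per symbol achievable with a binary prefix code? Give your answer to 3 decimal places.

Repeatedly combine the two least-probable nodes; the expected code length is the sum of the merged weights.
merge 1/67 + 3/67 → 4/67
merge 4/67 + 6/67 → 10/67
merge 10/67 + 10/67 → 20/67
merge 11/67 + 16/67 → 27/67
merge 20/67 + 20/67 → 40/67
merge 27/67 + 40/67 → 1
L = 4/67 + 10/67 + 20/67 + 27/67 + 40/67 + 1 = 168/67 ≈ 2.507 bits/symbol.

2.507 bits/symbol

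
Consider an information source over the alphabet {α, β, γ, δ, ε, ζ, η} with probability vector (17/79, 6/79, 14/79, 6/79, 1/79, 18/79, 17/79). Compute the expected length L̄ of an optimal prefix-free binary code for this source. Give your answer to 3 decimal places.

Repeatedly combine the two least-probable nodes; the expected code length is the sum of the merged weights.
merge 1/79 + 6/79 → 7/79
merge 6/79 + 7/79 → 13/79
merge 13/79 + 14/79 → 27/79
merge 17/79 + 17/79 → 34/79
merge 18/79 + 27/79 → 45/79
merge 34/79 + 45/79 → 1
L = 7/79 + 13/79 + 27/79 + 34/79 + 45/79 + 1 = 205/79 ≈ 2.595 bits/symbol.

2.595 bits/symbol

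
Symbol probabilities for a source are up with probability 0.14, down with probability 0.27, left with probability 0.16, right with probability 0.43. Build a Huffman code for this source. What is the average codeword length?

Repeatedly combine the two least-probable nodes; the expected code length is the sum of the merged weights.
merge 7/50 + 4/25 → 3/10
merge 27/100 + 3/10 → 57/100
merge 43/100 + 57/100 → 1
L = 3/10 + 57/100 + 1 = 187/100 = 1.87 bits/symbol.

1.87 bits/symbol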